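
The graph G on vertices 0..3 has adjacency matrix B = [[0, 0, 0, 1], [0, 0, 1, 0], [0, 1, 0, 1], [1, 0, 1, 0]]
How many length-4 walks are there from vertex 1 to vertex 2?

0

The number of length-4 walks from vertex 1 to vertex 2 is entry (1,2) of B⁴, where B is the adjacency matrix.
B² = [[1, 0, 1, 0], [0, 1, 0, 1], [1, 0, 2, 0], [0, 1, 0, 2]]
B³ = [[0, 1, 0, 2], [1, 0, 2, 0], [0, 2, 0, 3], [2, 0, 3, 0]]
B⁴ = [[2, 0, 3, 0], [0, 2, 0, 3], [3, 0, 5, 0], [0, 3, 0, 5]]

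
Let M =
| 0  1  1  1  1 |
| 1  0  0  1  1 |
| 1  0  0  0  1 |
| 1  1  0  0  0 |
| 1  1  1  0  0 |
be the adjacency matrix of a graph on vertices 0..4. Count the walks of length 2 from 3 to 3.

2

The number of length-2 walks from vertex 3 to vertex 3 is entry (3,3) of M^2, where M is the adjacency matrix.
M^2 = [[4, 2, 1, 1, 2], [2, 3, 2, 1, 1], [1, 2, 2, 1, 1], [1, 1, 1, 2, 2], [2, 1, 1, 2, 3]]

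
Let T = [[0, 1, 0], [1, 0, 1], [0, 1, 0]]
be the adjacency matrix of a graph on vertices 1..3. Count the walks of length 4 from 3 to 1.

The number of length-4 walks from vertex 3 to vertex 1 is entry (3,1) of T⁴, where T is the adjacency matrix.
T² = [[1, 0, 1], [0, 2, 0], [1, 0, 1]]
T³ = [[0, 2, 0], [2, 0, 2], [0, 2, 0]]
T⁴ = [[2, 0, 2], [0, 4, 0], [2, 0, 2]]

2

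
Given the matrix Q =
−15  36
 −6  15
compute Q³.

tr Q = 0 and det Q = −9, so the characteristic polynomial is λ² − (0)λ + (−9) with roots −3 and 3.
Eigenvectors give P = [[3, −2], [1, −1]] with P⁻¹ = [[1, −2], [1, −3]], and Q = P·diag(−3, 3)·P⁻¹.
Then Q³ = P·diag(−27, 27)·P⁻¹ = [[−81, −54], [−27, −27]] · [[1, −2], [1, −3]] = [[−135, 324], [−54, 135]].

[[−135, 324], [−54, 135]]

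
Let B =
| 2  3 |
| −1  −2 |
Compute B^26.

[[1, 0], [0, 1]]

B² = I (check: tr B = 0 and det B = −1), so B^26 = I since 26 is even.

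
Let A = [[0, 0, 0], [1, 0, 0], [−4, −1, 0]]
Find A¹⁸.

[[0, 0, 0], [0, 0, 0], [0, 0, 0]]

A is strictly triangular, hence nilpotent: A³ = 0, so A¹⁸ = 0.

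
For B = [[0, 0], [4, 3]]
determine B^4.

B^2 = [[0, 0], [12, 9]]
B^3 = [[0, 0], [36, 27]]
B^4 = [[0, 0], [108, 81]]

[[0, 0], [108, 81]]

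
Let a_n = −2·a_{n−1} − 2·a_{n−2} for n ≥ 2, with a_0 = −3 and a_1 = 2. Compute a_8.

With companion matrix M = [[−2, −2], [1, 0]], [a_n, a_{n−1}]ᵀ = M·[a_{n−1}, a_{n−2}]ᵀ, so [a_8, a_7]ᵀ = M⁷·[a_1, a_0]ᵀ.
M⁷ = [[0, 16], [−8, −16]], giving [a_8, a_7]ᵀ = [[−48], [32]].

−48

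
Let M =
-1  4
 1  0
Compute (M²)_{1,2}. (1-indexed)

-4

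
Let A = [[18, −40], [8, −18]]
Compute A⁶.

tr A = 0 and det A = −4, so the characteristic polynomial is λ² − (0)λ + (−4) with roots 2 and −2.
Eigenvectors give P = [[5, 2], [2, 1]] with P⁻¹ = [[1, −2], [−2, 5]], and A = P·diag(2, −2)·P⁻¹.
Then A⁶ = P·diag(64, 64)·P⁻¹ = [[320, 128], [128, 64]] · [[1, −2], [−2, 5]] = [[64, 0], [0, 64]].

[[64, 0], [0, 64]]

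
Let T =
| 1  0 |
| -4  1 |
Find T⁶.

[[1, 0], [-24, 1]]

T = I + N where N = [[0, 0], [-4, 0]] is strictly lower-triangular, so N² = 0.
(I + N)⁶ = I + 6·N = [[1, 0], [-24, 1]].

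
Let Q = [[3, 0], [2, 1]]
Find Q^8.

[[6561, 0], [6560, 1]]

tr Q = 4 and det Q = 3, so the characteristic polynomial is λ² − (4)λ + (3) with roots 3 and 1.
Eigenvectors give P = [[1, 0], [1, 1]] with P⁻¹ = [[1, 0], [−1, 1]], and Q = P·diag(3, 1)·P⁻¹.
Then Q^8 = P·diag(6561, 1)·P⁻¹ = [[6561, 0], [6561, 1]] · [[1, 0], [−1, 1]] = [[6561, 0], [6560, 1]].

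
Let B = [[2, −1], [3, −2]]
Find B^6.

[[1, 0], [0, 1]]

B² = I (check: tr B = 0 and det B = −1), so B^6 = I since 6 is even.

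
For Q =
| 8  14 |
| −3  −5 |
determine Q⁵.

[[218, 434], [−93, −185]]

tr Q = 3 and det Q = 2, so the characteristic polynomial is λ² − (3)λ + (2) with roots 2 and 1.
Eigenvectors give P = [[−7, −2], [3, 1]] with P⁻¹ = [[−1, −2], [3, 7]], and Q = P·diag(2, 1)·P⁻¹.
Then Q⁵ = P·diag(32, 1)·P⁻¹ = [[−224, −2], [96, 1]] · [[−1, −2], [3, 7]] = [[218, 434], [−93, −185]].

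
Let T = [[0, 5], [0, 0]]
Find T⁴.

[[0, 0], [0, 0]]

T is strictly triangular, hence nilpotent: T² = 0, so T⁴ = 0.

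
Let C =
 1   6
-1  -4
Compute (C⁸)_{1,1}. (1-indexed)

-509

tr C = -3 and det C = 2, so the characteristic polynomial is λ² − (-3)λ + (2) with roots -1 and -2.
Eigenvectors give P = [[-3, -2], [1, 1]] with P⁻¹ = [[-1, -2], [1, 3]], and C = P·diag(-1, -2)·P⁻¹.
Then C⁸ = P·diag(1, 256)·P⁻¹ = [[-3, -512], [1, 256]] · [[-1, -2], [1, 3]] = [[-509, -1530], [255, 766]].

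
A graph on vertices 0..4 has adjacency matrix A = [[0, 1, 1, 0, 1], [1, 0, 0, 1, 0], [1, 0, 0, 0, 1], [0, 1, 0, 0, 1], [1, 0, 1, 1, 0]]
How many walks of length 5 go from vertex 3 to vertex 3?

The number of length-5 walks from vertex 3 to vertex 3 is entry (3,3) of A^5, where A is the adjacency matrix.
A^2 = [[3, 0, 1, 2, 1], [0, 2, 1, 0, 2], [1, 1, 2, 1, 1], [2, 0, 1, 2, 0], [1, 2, 1, 0, 3]]
A^3 = [[2, 5, 4, 1, 6], [5, 0, 2, 4, 1], [4, 2, 2, 2, 4], [1, 4, 2, 0, 5], [6, 1, 4, 5, 2]]
A^4 = [[15, 3, 8, 11, 7], [3, 9, 6, 1, 11], [8, 6, 8, 6, 8], [11, 1, 6, 9, 3], [7, 11, 8, 3, 15]]
A^5 = [[18, 26, 22, 10, 34], [26, 4, 14, 20, 10], [22, 14, 16, 14, 22], [10, 20, 14, 4, 26], [34, 10, 22, 26, 18]]

4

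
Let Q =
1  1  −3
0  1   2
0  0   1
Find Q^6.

[[1, 6, 12], [0, 1, 12], [0, 0, 1]]

Q = I + N where N = [[0, 1, −3], [0, 0, 2], [0, 0, 0]] is strictly upper-triangular, so N^3 = 0.
(I + N)^6 = I + 6·N + 15·N^2 = [[1, 6, 12], [0, 1, 12], [0, 0, 1]].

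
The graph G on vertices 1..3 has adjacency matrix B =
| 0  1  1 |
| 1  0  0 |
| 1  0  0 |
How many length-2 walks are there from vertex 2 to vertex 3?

The number of length-2 walks from vertex 2 to vertex 3 is entry (2,3) of B^2, where B is the adjacency matrix.
B^2 = [[2, 0, 0], [0, 1, 1], [0, 1, 1]]

1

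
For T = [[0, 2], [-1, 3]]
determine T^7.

tr T = 3 and det T = 2, so the characteristic polynomial is λ² − (3)λ + (2) with roots 2 and 1.
Eigenvectors give P = [[1, 2], [1, 1]] with P⁻¹ = [[-1, 2], [1, -1]], and T = P·diag(2, 1)·P⁻¹.
Then T^7 = P·diag(128, 1)·P⁻¹ = [[128, 2], [128, 1]] · [[-1, 2], [1, -1]] = [[-126, 254], [-127, 255]].

[[-126, 254], [-127, 255]]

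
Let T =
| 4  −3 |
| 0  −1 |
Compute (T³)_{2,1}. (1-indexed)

0

T² = [[16, −9], [0, 1]]
T³ = [[64, −39], [0, −1]]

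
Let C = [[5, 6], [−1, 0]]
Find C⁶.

tr C = 5 and det C = 6, so the characteristic polynomial is λ² − (5)λ + (6) with roots 2 and 3.
Eigenvectors give P = [[−2, −3], [1, 1]] with P⁻¹ = [[1, 3], [−1, −2]], and C = P·diag(2, 3)·P⁻¹.
Then C⁶ = P·diag(64, 729)·P⁻¹ = [[−128, −2187], [64, 729]] · [[1, 3], [−1, −2]] = [[2059, 3990], [−665, −1266]].

[[2059, 3990], [−665, −1266]]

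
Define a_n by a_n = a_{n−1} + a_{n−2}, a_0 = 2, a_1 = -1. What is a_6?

With companion matrix Q = [[1, 1], [1, 0]], [a_n, a_{n−1}]ᵀ = Q·[a_{n−1}, a_{n−2}]ᵀ, so [a_6, a_5]ᵀ = Q⁵·[a_1, a_0]ᵀ.
Q⁵ = [[8, 5], [5, 3]], giving [a_6, a_5]ᵀ = [[2], [1]].

2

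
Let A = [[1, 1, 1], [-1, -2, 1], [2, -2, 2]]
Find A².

[[2, -3, 4], [3, 1, -1], [8, 2, 4]]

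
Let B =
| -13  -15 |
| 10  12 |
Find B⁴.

[[211, 195], [-130, -114]]

tr B = -1 and det B = -6, so the characteristic polynomial is λ² − (-1)λ + (-6) with roots 2 and -3.
Eigenvectors give P = [[1, -3], [-1, 2]] with P⁻¹ = [[-2, -3], [-1, -1]], and B = P·diag(2, -3)·P⁻¹.
Then B⁴ = P·diag(16, 81)·P⁻¹ = [[16, -243], [-16, 162]] · [[-2, -3], [-1, -1]] = [[211, 195], [-130, -114]].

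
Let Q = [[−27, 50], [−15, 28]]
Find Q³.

tr Q = 1 and det Q = −6, so the characteristic polynomial is λ² − (1)λ + (−6) with roots −2 and 3.
Eigenvectors give P = [[−2, 5], [−1, 3]] with P⁻¹ = [[−3, 5], [−1, 2]], and Q = P·diag(−2, 3)·P⁻¹.
Then Q³ = P·diag(−8, 27)·P⁻¹ = [[16, 135], [8, 81]] · [[−3, 5], [−1, 2]] = [[−183, 350], [−105, 202]].

[[−183, 350], [−105, 202]]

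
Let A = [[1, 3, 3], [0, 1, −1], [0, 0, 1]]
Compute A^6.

A = I + N where N = [[0, 3, 3], [0, 0, −1], [0, 0, 0]] is strictly upper-triangular, so N^3 = 0.
(I + N)^6 = I + 6·N + 15·N^2 = [[1, 18, −27], [0, 1, −6], [0, 0, 1]].

[[1, 18, −27], [0, 1, −6], [0, 0, 1]]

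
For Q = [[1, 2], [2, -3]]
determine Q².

[[5, -4], [-4, 13]]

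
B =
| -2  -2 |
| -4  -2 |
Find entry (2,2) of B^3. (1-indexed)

-56

B^2 = [[12, 8], [16, 12]]
B^3 = [[-56, -40], [-80, -56]]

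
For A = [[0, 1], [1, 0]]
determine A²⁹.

[[0, 1], [1, 0]]

A² = I (check: tr A = 0 and det A = −1), so A²⁹ = A since 29 is odd.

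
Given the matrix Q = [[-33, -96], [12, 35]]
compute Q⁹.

tr Q = 2 and det Q = -3, so the characteristic polynomial is λ² − (2)λ + (-3) with roots 3 and -1.
Eigenvectors give P = [[-8, -3], [3, 1]] with P⁻¹ = [[1, 3], [-3, -8]], and Q = P·diag(3, -1)·P⁻¹.
Then Q⁹ = P·diag(19683, -1)·P⁻¹ = [[-157464, 3], [59049, -1]] · [[1, 3], [-3, -8]] = [[-157473, -472416], [59052, 177155]].

[[-157473, -472416], [59052, 177155]]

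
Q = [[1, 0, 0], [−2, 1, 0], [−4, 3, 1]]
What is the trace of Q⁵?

Q = I + N where N = [[0, 0, 0], [−2, 0, 0], [−4, 3, 0]] is strictly lower-triangular, so N³ = 0.
(I + N)⁵ = I + 5·N + 10·N² = [[1, 0, 0], [−10, 1, 0], [−80, 15, 1]].

3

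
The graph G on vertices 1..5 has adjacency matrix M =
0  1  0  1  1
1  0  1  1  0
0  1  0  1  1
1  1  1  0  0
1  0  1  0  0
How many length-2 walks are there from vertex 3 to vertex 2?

The number of length-2 walks from vertex 3 to vertex 2 is entry (3,2) of M^2, where M is the adjacency matrix.
M^2 = [[3, 1, 3, 1, 0], [1, 3, 1, 2, 2], [3, 1, 3, 1, 0], [1, 2, 1, 3, 2], [0, 2, 0, 2, 2]]

1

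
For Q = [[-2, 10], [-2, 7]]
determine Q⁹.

[[-76172, 191710], [-38342, 96367]]

tr Q = 5 and det Q = 6, so the characteristic polynomial is λ² − (5)λ + (6) with roots 2 and 3.
Eigenvectors give P = [[-5, -2], [-2, -1]] with P⁻¹ = [[-1, 2], [2, -5]], and Q = P·diag(2, 3)·P⁻¹.
Then Q⁹ = P·diag(512, 19683)·P⁻¹ = [[-2560, -39366], [-1024, -19683]] · [[-1, 2], [2, -5]] = [[-76172, 191710], [-38342, 96367]].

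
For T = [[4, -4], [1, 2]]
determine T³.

[[24, -96], [24, -24]]

T² = [[12, -24], [6, 0]]
T³ = [[24, -96], [24, -24]]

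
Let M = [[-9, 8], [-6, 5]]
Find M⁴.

tr M = -4 and det M = 3, so the characteristic polynomial is λ² − (-4)λ + (3) with roots -3 and -1.
Eigenvectors give P = [[-4, -1], [-3, -1]] with P⁻¹ = [[-1, 1], [3, -4]], and M = P·diag(-3, -1)·P⁻¹.
Then M⁴ = P·diag(81, 1)·P⁻¹ = [[-324, -1], [-243, -1]] · [[-1, 1], [3, -4]] = [[321, -320], [240, -239]].

[[321, -320], [240, -239]]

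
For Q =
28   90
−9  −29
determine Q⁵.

[[298, 990], [−99, −329]]

tr Q = −1 and det Q = −2, so the characteristic polynomial is λ² − (−1)λ + (−2) with roots 1 and −2.
Eigenvectors give P = [[10, −3], [−3, 1]] with P⁻¹ = [[1, 3], [3, 10]], and Q = P·diag(1, −2)·P⁻¹.
Then Q⁵ = P·diag(1, −32)·P⁻¹ = [[10, 96], [−3, −32]] · [[1, 3], [3, 10]] = [[298, 990], [−99, −329]].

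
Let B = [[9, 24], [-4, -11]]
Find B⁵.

[[489, 1464], [-244, -731]]

tr B = -2 and det B = -3, so the characteristic polynomial is λ² − (-2)λ + (-3) with roots 1 and -3.
Eigenvectors give P = [[3, 2], [-1, -1]] with P⁻¹ = [[1, 2], [-1, -3]], and B = P·diag(1, -3)·P⁻¹.
Then B⁵ = P·diag(1, -243)·P⁻¹ = [[3, -486], [-1, 243]] · [[1, 2], [-1, -3]] = [[489, 1464], [-244, -731]].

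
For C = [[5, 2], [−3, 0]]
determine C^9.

tr C = 5 and det C = 6, so the characteristic polynomial is λ² − (5)λ + (6) with roots 3 and 2.
Eigenvectors give P = [[−1, −2], [1, 3]] with P⁻¹ = [[−3, −2], [1, 1]], and C = P·diag(3, 2)·P⁻¹.
Then C^9 = P·diag(19683, 512)·P⁻¹ = [[−19683, −1024], [19683, 1536]] · [[−3, −2], [1, 1]] = [[58025, 38342], [−57513, −37830]].

[[58025, 38342], [−57513, −37830]]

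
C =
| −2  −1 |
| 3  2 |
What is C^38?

C² = I (check: tr C = 0 and det C = −1), so C^38 = I since 38 is even.

[[1, 0], [0, 1]]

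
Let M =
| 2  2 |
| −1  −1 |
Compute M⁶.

M² = M (a projection; rank 1, trace 1), so M⁶ = M.

[[2, 2], [−1, −1]]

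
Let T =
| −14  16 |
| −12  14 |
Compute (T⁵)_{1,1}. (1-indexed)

−224

tr T = 0 and det T = −4, so the characteristic polynomial is λ² − (0)λ + (−4) with roots −2 and 2.
Eigenvectors give P = [[−4, −1], [−3, −1]] with P⁻¹ = [[−1, 1], [3, −4]], and T = P·diag(−2, 2)·P⁻¹.
Then T⁵ = P·diag(−32, 32)·P⁻¹ = [[128, −32], [96, −32]] · [[−1, 1], [3, −4]] = [[−224, 256], [−192, 224]].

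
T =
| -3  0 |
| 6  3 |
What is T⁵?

tr T = 0 and det T = -9, so the characteristic polynomial is λ² − (0)λ + (-9) with roots -3 and 3.
Eigenvectors give P = [[-1, 0], [1, 1]] with P⁻¹ = [[-1, 0], [1, 1]], and T = P·diag(-3, 3)·P⁻¹.
Then T⁵ = P·diag(-243, 243)·P⁻¹ = [[243, 0], [-243, 243]] · [[-1, 0], [1, 1]] = [[-243, 0], [486, 243]].

[[-243, 0], [486, 243]]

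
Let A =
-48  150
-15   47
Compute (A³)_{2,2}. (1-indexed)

tr A = -1 and det A = -6, so the characteristic polynomial is λ² − (-1)λ + (-6) with roots -3 and 2.
Eigenvectors give P = [[10, 3], [3, 1]] with P⁻¹ = [[1, -3], [-3, 10]], and A = P·diag(-3, 2)·P⁻¹.
Then A³ = P·diag(-27, 8)·P⁻¹ = [[-270, 24], [-81, 8]] · [[1, -3], [-3, 10]] = [[-342, 1050], [-105, 323]].

323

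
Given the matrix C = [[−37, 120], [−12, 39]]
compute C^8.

tr C = 2 and det C = −3, so the characteristic polynomial is λ² − (2)λ + (−3) with roots 3 and −1.
Eigenvectors give P = [[3, −10], [1, −3]] with P⁻¹ = [[−3, 10], [−1, 3]], and C = P·diag(3, −1)·P⁻¹.
Then C^8 = P·diag(6561, 1)·P⁻¹ = [[19683, −10], [6561, −3]] · [[−3, 10], [−1, 3]] = [[−59039, 196800], [−19680, 65601]].

[[−59039, 196800], [−19680, 65601]]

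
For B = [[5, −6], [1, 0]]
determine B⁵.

[[665, −1266], [211, −390]]

tr B = 5 and det B = 6, so the characteristic polynomial is λ² − (5)λ + (6) with roots 2 and 3.
Eigenvectors give P = [[2, −3], [1, −1]] with P⁻¹ = [[−1, 3], [−1, 2]], and B = P·diag(2, 3)·P⁻¹.
Then B⁵ = P·diag(32, 243)·P⁻¹ = [[64, −729], [32, −243]] · [[−1, 3], [−1, 2]] = [[665, −1266], [211, −390]].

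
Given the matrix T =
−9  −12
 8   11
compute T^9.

tr T = 2 and det T = −3, so the characteristic polynomial is λ² − (2)λ + (−3) with roots −1 and 3.
Eigenvectors give P = [[3, −1], [−2, 1]] with P⁻¹ = [[1, 1], [2, 3]], and T = P·diag(−1, 3)·P⁻¹.
Then T^9 = P·diag(−1, 19683)·P⁻¹ = [[−3, −19683], [2, 19683]] · [[1, 1], [2, 3]] = [[−39369, −59052], [39368, 59051]].

[[−39369, −59052], [39368, 59051]]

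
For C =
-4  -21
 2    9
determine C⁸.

[[-37574, -132405], [12610, 44391]]

tr C = 5 and det C = 6, so the characteristic polynomial is λ² − (5)λ + (6) with roots 2 and 3.
Eigenvectors give P = [[-7, -3], [2, 1]] with P⁻¹ = [[-1, -3], [2, 7]], and C = P·diag(2, 3)·P⁻¹.
Then C⁸ = P·diag(256, 6561)·P⁻¹ = [[-1792, -19683], [512, 6561]] · [[-1, -3], [2, 7]] = [[-37574, -132405], [12610, 44391]].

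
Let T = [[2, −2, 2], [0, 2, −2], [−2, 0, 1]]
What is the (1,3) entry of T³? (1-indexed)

26

T² = [[0, −8, 10], [4, 4, −6], [−6, 4, −3]]
T³ = [[−20, −16, 26], [20, 0, −6], [−6, 20, −23]]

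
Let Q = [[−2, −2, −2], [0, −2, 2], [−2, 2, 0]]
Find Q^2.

[[8, 4, 0], [−4, 8, −4], [4, 0, 8]]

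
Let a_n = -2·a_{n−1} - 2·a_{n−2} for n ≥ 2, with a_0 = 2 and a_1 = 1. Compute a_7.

With companion matrix A = [[-2, -2], [1, 0]], [a_n, a_{n−1}]ᵀ = A·[a_{n−1}, a_{n−2}]ᵀ, so [a_7, a_6]ᵀ = A⁶·[a_1, a_0]ᵀ.
A⁶ = [[-8, -16], [8, 8]], giving [a_7, a_6]ᵀ = [[-40], [24]].

-40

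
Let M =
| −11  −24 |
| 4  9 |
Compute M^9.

tr M = −2 and det M = −3, so the characteristic polynomial is λ² − (−2)λ + (−3) with roots 1 and −3.
Eigenvectors give P = [[−2, 3], [1, −1]] with P⁻¹ = [[1, 3], [1, 2]], and M = P·diag(1, −3)·P⁻¹.
Then M^9 = P·diag(1, −19683)·P⁻¹ = [[−2, −59049], [1, 19683]] · [[1, 3], [1, 2]] = [[−59051, −118104], [19684, 39369]].

[[−59051, −118104], [19684, 39369]]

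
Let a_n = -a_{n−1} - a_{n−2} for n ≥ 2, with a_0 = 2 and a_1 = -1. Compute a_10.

With companion matrix B = [[-1, -1], [1, 0]], [a_n, a_{n−1}]ᵀ = B·[a_{n−1}, a_{n−2}]ᵀ, so [a_10, a_9]ᵀ = B⁹·[a_1, a_0]ᵀ.
B⁹ = [[1, 0], [0, 1]], giving [a_10, a_9]ᵀ = [[-1], [2]].

-1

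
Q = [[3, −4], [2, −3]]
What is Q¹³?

[[3, −4], [2, −3]]

Q² = I (check: tr Q = 0 and det Q = −1), so Q¹³ = Q since 13 is odd.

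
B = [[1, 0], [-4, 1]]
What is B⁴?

[[1, 0], [-16, 1]]

B = I + N where N = [[0, 0], [-4, 0]] is strictly lower-triangular, so N² = 0.
(I + N)⁴ = I + 4·N = [[1, 0], [-16, 1]].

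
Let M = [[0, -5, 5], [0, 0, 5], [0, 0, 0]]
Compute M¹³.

[[0, 0, 0], [0, 0, 0], [0, 0, 0]]

M is strictly triangular, hence nilpotent: M³ = 0, so M¹³ = 0.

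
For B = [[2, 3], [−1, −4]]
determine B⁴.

[[−11, −84], [28, 157]]

B² = [[1, −6], [2, 13]]
B³ = [[8, 27], [−9, −46]]
B⁴ = [[−11, −84], [28, 157]]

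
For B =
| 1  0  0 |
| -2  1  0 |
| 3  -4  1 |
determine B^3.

B = I + N where N = [[0, 0, 0], [-2, 0, 0], [3, -4, 0]] is strictly lower-triangular, so N^3 = 0.
(I + N)^3 = I + 3·N + 3·N^2 = [[1, 0, 0], [-6, 1, 0], [33, -12, 1]].

[[1, 0, 0], [-6, 1, 0], [33, -12, 1]]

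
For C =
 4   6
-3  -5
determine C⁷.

[[130, 258], [-129, -257]]

tr C = -1 and det C = -2, so the characteristic polynomial is λ² − (-1)λ + (-2) with roots 1 and -2.
Eigenvectors give P = [[-2, -1], [1, 1]] with P⁻¹ = [[-1, -1], [1, 2]], and C = P·diag(1, -2)·P⁻¹.
Then C⁷ = P·diag(1, -128)·P⁻¹ = [[-2, 128], [1, -128]] · [[-1, -1], [1, 2]] = [[130, 258], [-129, -257]].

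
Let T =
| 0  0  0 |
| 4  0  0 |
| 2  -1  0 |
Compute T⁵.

T is strictly triangular, hence nilpotent: T³ = 0, so T⁵ = 0.

[[0, 0, 0], [0, 0, 0], [0, 0, 0]]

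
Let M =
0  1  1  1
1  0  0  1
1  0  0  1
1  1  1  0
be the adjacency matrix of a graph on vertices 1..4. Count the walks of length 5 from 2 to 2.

The number of length-5 walks from vertex 2 to vertex 2 is entry (2,2) of M⁵, where M is the adjacency matrix.
M² = [[3, 1, 1, 2], [1, 2, 2, 1], [1, 2, 2, 1], [2, 1, 1, 3]]
M³ = [[4, 5, 5, 5], [5, 2, 2, 5], [5, 2, 2, 5], [5, 5, 5, 4]]
M⁴ = [[15, 9, 9, 14], [9, 10, 10, 9], [9, 10, 10, 9], [14, 9, 9, 15]]
M⁵ = [[32, 29, 29, 33], [29, 18, 18, 29], [29, 18, 18, 29], [33, 29, 29, 32]]

18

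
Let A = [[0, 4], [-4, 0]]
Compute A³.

A² = [[-16, 0], [0, -16]]
A³ = [[0, -64], [64, 0]]

[[0, -64], [64, 0]]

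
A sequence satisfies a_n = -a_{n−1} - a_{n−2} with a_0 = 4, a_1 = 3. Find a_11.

With companion matrix T = [[-1, -1], [1, 0]], [a_n, a_{n−1}]ᵀ = T·[a_{n−1}, a_{n−2}]ᵀ, so [a_11, a_10]ᵀ = T^10·[a_1, a_0]ᵀ.
T^10 = [[-1, -1], [1, 0]], giving [a_11, a_10]ᵀ = [[-7], [3]].

-7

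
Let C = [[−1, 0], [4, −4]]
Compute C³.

[[−1, 0], [84, −64]]

C² = [[1, 0], [−20, 16]]
C³ = [[−1, 0], [84, −64]]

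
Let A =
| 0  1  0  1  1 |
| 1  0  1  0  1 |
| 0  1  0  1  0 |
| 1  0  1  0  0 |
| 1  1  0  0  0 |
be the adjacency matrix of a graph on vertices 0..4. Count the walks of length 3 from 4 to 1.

4

The number of length-3 walks from vertex 4 to vertex 1 is entry (4,1) of A^3, where A is the adjacency matrix.
A^2 = [[3, 1, 2, 0, 1], [1, 3, 0, 2, 1], [2, 0, 2, 0, 1], [0, 2, 0, 2, 1], [1, 1, 1, 1, 2]]
A^3 = [[2, 6, 1, 5, 4], [6, 2, 5, 1, 4], [1, 5, 0, 4, 2], [5, 1, 4, 0, 2], [4, 4, 2, 2, 2]]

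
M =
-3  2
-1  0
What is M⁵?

tr M = -3 and det M = 2, so the characteristic polynomial is λ² − (-3)λ + (2) with roots -1 and -2.
Eigenvectors give P = [[-1, 2], [-1, 1]] with P⁻¹ = [[1, -2], [1, -1]], and M = P·diag(-1, -2)·P⁻¹.
Then M⁵ = P·diag(-1, -32)·P⁻¹ = [[1, -64], [1, -32]] · [[1, -2], [1, -1]] = [[-63, 62], [-31, 30]].

[[-63, 62], [-31, 30]]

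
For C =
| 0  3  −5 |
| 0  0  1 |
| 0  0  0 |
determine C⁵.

C is strictly triangular, hence nilpotent: C³ = 0, so C⁵ = 0.

[[0, 0, 0], [0, 0, 0], [0, 0, 0]]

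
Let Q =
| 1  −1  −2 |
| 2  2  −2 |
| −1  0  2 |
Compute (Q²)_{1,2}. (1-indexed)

−3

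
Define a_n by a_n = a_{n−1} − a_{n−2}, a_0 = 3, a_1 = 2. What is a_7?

With companion matrix A = [[1, −1], [1, 0]], [a_n, a_{n−1}]ᵀ = A·[a_{n−1}, a_{n−2}]ᵀ, so [a_7, a_6]ᵀ = A^6·[a_1, a_0]ᵀ.
A^6 = [[1, 0], [0, 1]], giving [a_7, a_6]ᵀ = [[2], [3]].

2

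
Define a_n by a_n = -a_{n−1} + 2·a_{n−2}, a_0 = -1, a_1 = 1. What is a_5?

21

With companion matrix B = [[-1, 2], [1, 0]], [a_n, a_{n−1}]ᵀ = B·[a_{n−1}, a_{n−2}]ᵀ, so [a_5, a_4]ᵀ = B^4·[a_1, a_0]ᵀ.
B^4 = [[11, -10], [-5, 6]], giving [a_5, a_4]ᵀ = [[21], [-11]].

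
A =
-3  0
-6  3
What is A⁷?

[[-2187, 0], [-4374, 2187]]

tr A = 0 and det A = -9, so the characteristic polynomial is λ² − (0)λ + (-9) with roots -3 and 3.
Eigenvectors give P = [[1, 0], [1, -1]] with P⁻¹ = [[1, 0], [1, -1]], and A = P·diag(-3, 3)·P⁻¹.
Then A⁷ = P·diag(-2187, 2187)·P⁻¹ = [[-2187, 0], [-2187, -2187]] · [[1, 0], [1, -1]] = [[-2187, 0], [-4374, 2187]].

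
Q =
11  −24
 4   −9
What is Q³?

tr Q = 2 and det Q = −3, so the characteristic polynomial is λ² − (2)λ + (−3) with roots 3 and −1.
Eigenvectors give P = [[3, −2], [1, −1]] with P⁻¹ = [[1, −2], [1, −3]], and Q = P·diag(3, −1)·P⁻¹.
Then Q³ = P·diag(27, −1)·P⁻¹ = [[81, 2], [27, 1]] · [[1, −2], [1, −3]] = [[83, −168], [28, −57]].

[[83, −168], [28, −57]]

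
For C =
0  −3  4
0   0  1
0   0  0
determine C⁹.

[[0, 0, 0], [0, 0, 0], [0, 0, 0]]

C is strictly triangular, hence nilpotent: C³ = 0, so C⁹ = 0.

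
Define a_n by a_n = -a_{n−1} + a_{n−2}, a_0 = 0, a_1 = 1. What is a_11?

With companion matrix M = [[-1, 1], [1, 0]], [a_n, a_{n−1}]ᵀ = M·[a_{n−1}, a_{n−2}]ᵀ, so [a_11, a_10]ᵀ = M^10·[a_1, a_0]ᵀ.
M^10 = [[89, -55], [-55, 34]], giving [a_11, a_10]ᵀ = [[89], [-55]].

89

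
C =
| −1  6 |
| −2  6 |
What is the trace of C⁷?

2315

tr C = 5 and det C = 6, so the characteristic polynomial is λ² − (5)λ + (6) with roots 2 and 3.
Eigenvectors give P = [[2, −3], [1, −2]] with P⁻¹ = [[2, −3], [1, −2]], and C = P·diag(2, 3)·P⁻¹.
Then C⁷ = P·diag(128, 2187)·P⁻¹ = [[256, −6561], [128, −4374]] · [[2, −3], [1, −2]] = [[−6049, 12354], [−4118, 8364]].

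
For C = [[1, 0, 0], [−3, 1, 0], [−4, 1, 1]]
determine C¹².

C = I + N where N = [[0, 0, 0], [−3, 0, 0], [−4, 1, 0]] is strictly lower-triangular, so N³ = 0.
(I + N)¹² = I + 12·N + 66·N² = [[1, 0, 0], [−36, 1, 0], [−246, 12, 1]].

[[1, 0, 0], [−36, 1, 0], [−246, 12, 1]]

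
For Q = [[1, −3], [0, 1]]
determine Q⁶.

Q = I + N where N = [[0, −3], [0, 0]] is strictly upper-triangular, so N² = 0.
(I + N)⁶ = I + 6·N = [[1, −18], [0, 1]].

[[1, −18], [0, 1]]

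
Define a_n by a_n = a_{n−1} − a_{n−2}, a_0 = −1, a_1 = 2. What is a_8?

With companion matrix T = [[1, −1], [1, 0]], [a_n, a_{n−1}]ᵀ = T·[a_{n−1}, a_{n−2}]ᵀ, so [a_8, a_7]ᵀ = T⁷·[a_1, a_0]ᵀ.
T⁷ = [[1, −1], [1, 0]], giving [a_8, a_7]ᵀ = [[3], [2]].

3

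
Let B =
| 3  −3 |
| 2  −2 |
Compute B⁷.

[[3, −3], [2, −2]]

B² = B (a projection; rank 1, trace 1), so B⁷ = B.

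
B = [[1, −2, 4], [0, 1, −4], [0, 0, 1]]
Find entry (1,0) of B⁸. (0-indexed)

0

B = I + N where N = [[0, −2, 4], [0, 0, −4], [0, 0, 0]] is strictly upper-triangular, so N³ = 0.
(I + N)⁸ = I + 8·N + 28·N² = [[1, −16, 256], [0, 1, −32], [0, 0, 1]].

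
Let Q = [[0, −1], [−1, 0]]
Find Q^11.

Q² = I (check: tr Q = 0 and det Q = −1), so Q^11 = Q since 11 is odd.

[[0, −1], [−1, 0]]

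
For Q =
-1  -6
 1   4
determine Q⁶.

[[-125, -378], [63, 190]]

tr Q = 3 and det Q = 2, so the characteristic polynomial is λ² − (3)λ + (2) with roots 2 and 1.
Eigenvectors give P = [[-2, -3], [1, 1]] with P⁻¹ = [[1, 3], [-1, -2]], and Q = P·diag(2, 1)·P⁻¹.
Then Q⁶ = P·diag(64, 1)·P⁻¹ = [[-128, -3], [64, 1]] · [[1, 3], [-1, -2]] = [[-125, -378], [63, 190]].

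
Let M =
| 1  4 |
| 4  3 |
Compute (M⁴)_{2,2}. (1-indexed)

M² = [[17, 16], [16, 25]]
M³ = [[81, 116], [116, 139]]
M⁴ = [[545, 672], [672, 881]]

881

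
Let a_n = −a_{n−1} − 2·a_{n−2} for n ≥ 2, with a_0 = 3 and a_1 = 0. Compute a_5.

With companion matrix B = [[−1, −2], [1, 0]], [a_n, a_{n−1}]ᵀ = B·[a_{n−1}, a_{n−2}]ᵀ, so [a_5, a_4]ᵀ = B^4·[a_1, a_0]ᵀ.
B^4 = [[−1, −6], [3, 2]], giving [a_5, a_4]ᵀ = [[−18], [6]].

−18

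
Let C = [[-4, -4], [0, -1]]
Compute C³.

C² = [[16, 20], [0, 1]]
C³ = [[-64, -84], [0, -1]]

[[-64, -84], [0, -1]]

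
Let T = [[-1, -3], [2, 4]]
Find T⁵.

[[-61, -93], [62, 94]]

tr T = 3 and det T = 2, so the characteristic polynomial is λ² − (3)λ + (2) with roots 2 and 1.
Eigenvectors give P = [[-1, -3], [1, 2]] with P⁻¹ = [[2, 3], [-1, -1]], and T = P·diag(2, 1)·P⁻¹.
Then T⁵ = P·diag(32, 1)·P⁻¹ = [[-32, -3], [32, 2]] · [[2, 3], [-1, -1]] = [[-61, -93], [62, 94]].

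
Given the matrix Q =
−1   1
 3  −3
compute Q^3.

Q^2 = [[4, −4], [−12, 12]]
Q^3 = [[−16, 16], [48, −48]]

[[−16, 16], [48, −48]]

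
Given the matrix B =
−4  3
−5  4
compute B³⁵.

B² = I (check: tr B = 0 and det B = −1), so B³⁵ = B since 35 is odd.

[[−4, 3], [−5, 4]]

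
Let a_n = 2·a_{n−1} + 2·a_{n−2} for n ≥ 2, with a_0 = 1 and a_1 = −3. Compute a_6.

−272

With companion matrix B = [[2, 2], [1, 0]], [a_n, a_{n−1}]ᵀ = B·[a_{n−1}, a_{n−2}]ᵀ, so [a_6, a_5]ᵀ = B^5·[a_1, a_0]ᵀ.
B^5 = [[120, 88], [44, 32]], giving [a_6, a_5]ᵀ = [[−272], [−100]].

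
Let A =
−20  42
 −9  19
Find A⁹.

tr A = −1 and det A = −2, so the characteristic polynomial is λ² − (−1)λ + (−2) with roots −2 and 1.
Eigenvectors give P = [[7, 2], [3, 1]] with P⁻¹ = [[1, −2], [−3, 7]], and A = P·diag(−2, 1)·P⁻¹.
Then A⁹ = P·diag(−512, 1)·P⁻¹ = [[−3584, 2], [−1536, 1]] · [[1, −2], [−3, 7]] = [[−3590, 7182], [−1539, 3079]].

[[−3590, 7182], [−1539, 3079]]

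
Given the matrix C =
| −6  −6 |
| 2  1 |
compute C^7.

tr C = −5 and det C = 6, so the characteristic polynomial is λ² − (−5)λ + (6) with roots −2 and −3.
Eigenvectors give P = [[−3, −2], [2, 1]] with P⁻¹ = [[1, 2], [−2, −3]], and C = P·diag(−2, −3)·P⁻¹.
Then C^7 = P·diag(−128, −2187)·P⁻¹ = [[384, 4374], [−256, −2187]] · [[1, 2], [−2, −3]] = [[−8364, −12354], [4118, 6049]].

[[−8364, −12354], [4118, 6049]]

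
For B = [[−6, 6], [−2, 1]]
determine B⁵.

[[−876, 1266], [−422, 601]]

tr B = −5 and det B = 6, so the characteristic polynomial is λ² − (−5)λ + (6) with roots −3 and −2.
Eigenvectors give P = [[2, −3], [1, −2]] with P⁻¹ = [[2, −3], [1, −2]], and B = P·diag(−3, −2)·P⁻¹.
Then B⁵ = P·diag(−243, −32)·P⁻¹ = [[−486, 96], [−243, 64]] · [[2, −3], [1, −2]] = [[−876, 1266], [−422, 601]].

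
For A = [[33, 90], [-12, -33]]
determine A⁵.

[[2673, 7290], [-972, -2673]]

tr A = 0 and det A = -9, so the characteristic polynomial is λ² − (0)λ + (-9) with roots -3 and 3.
Eigenvectors give P = [[-5, -3], [2, 1]] with P⁻¹ = [[1, 3], [-2, -5]], and A = P·diag(-3, 3)·P⁻¹.
Then A⁵ = P·diag(-243, 243)·P⁻¹ = [[1215, -729], [-486, 243]] · [[1, 3], [-2, -5]] = [[2673, 7290], [-972, -2673]].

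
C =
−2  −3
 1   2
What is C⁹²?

[[1, 0], [0, 1]]

C² = I (check: tr C = 0 and det C = −1), so C⁹² = I since 92 is even.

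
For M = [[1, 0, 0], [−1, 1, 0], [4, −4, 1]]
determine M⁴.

M = I + N where N = [[0, 0, 0], [−1, 0, 0], [4, −4, 0]] is strictly lower-triangular, so N³ = 0.
(I + N)⁴ = I + 4·N + 6·N² = [[1, 0, 0], [−4, 1, 0], [40, −16, 1]].

[[1, 0, 0], [−4, 1, 0], [40, −16, 1]]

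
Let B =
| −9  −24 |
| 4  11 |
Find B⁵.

[[−489, −1464], [244, 731]]

tr B = 2 and det B = −3, so the characteristic polynomial is λ² − (2)λ + (−3) with roots 3 and −1.
Eigenvectors give P = [[−2, 3], [1, −1]] with P⁻¹ = [[1, 3], [1, 2]], and B = P·diag(3, −1)·P⁻¹.
Then B⁵ = P·diag(243, −1)·P⁻¹ = [[−486, −3], [243, 1]] · [[1, 3], [1, 2]] = [[−489, −1464], [244, 731]].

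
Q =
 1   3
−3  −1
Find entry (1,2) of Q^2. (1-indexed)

0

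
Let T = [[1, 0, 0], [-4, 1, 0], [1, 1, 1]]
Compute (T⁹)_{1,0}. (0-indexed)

T = I + N where N = [[0, 0, 0], [-4, 0, 0], [1, 1, 0]] is strictly lower-triangular, so N³ = 0.
(I + N)⁹ = I + 9·N + 36·N² = [[1, 0, 0], [-36, 1, 0], [-135, 9, 1]].

-36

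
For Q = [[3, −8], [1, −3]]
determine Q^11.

Q² = I (check: tr Q = 0 and det Q = −1), so Q^11 = Q since 11 is odd.

[[3, −8], [1, −3]]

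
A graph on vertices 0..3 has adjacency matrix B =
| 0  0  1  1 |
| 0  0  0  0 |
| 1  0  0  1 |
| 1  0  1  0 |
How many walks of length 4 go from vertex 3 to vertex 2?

The number of length-4 walks from vertex 3 to vertex 2 is entry (3,2) of B^4, where B is the adjacency matrix.
B^2 = [[2, 0, 1, 1], [0, 0, 0, 0], [1, 0, 2, 1], [1, 0, 1, 2]]
B^3 = [[2, 0, 3, 3], [0, 0, 0, 0], [3, 0, 2, 3], [3, 0, 3, 2]]
B^4 = [[6, 0, 5, 5], [0, 0, 0, 0], [5, 0, 6, 5], [5, 0, 5, 6]]

5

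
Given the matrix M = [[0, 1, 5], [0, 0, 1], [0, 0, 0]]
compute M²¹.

[[0, 0, 0], [0, 0, 0], [0, 0, 0]]

M is strictly triangular, hence nilpotent: M³ = 0, so M²¹ = 0.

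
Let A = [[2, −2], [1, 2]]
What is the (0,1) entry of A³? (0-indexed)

−20

A² = [[2, −8], [4, 2]]
A³ = [[−4, −20], [10, −4]]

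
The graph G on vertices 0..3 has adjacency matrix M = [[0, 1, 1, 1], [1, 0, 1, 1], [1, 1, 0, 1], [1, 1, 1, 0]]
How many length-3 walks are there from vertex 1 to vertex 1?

6

The number of length-3 walks from vertex 1 to vertex 1 is entry (1,1) of M^3, where M is the adjacency matrix.
M^2 = [[3, 2, 2, 2], [2, 3, 2, 2], [2, 2, 3, 2], [2, 2, 2, 3]]
M^3 = [[6, 7, 7, 7], [7, 6, 7, 7], [7, 7, 6, 7], [7, 7, 7, 6]]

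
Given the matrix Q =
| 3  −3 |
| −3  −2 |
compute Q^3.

[[63, −48], [−48, −17]]

Q^2 = [[18, −3], [−3, 13]]
Q^3 = [[63, −48], [−48, −17]]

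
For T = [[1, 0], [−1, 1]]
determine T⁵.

[[1, 0], [−5, 1]]

T = I + N where N = [[0, 0], [−1, 0]] is strictly lower-triangular, so N² = 0.
(I + N)⁵ = I + 5·N = [[1, 0], [−5, 1]].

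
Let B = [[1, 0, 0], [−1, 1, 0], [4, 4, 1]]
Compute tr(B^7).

B = I + N where N = [[0, 0, 0], [−1, 0, 0], [4, 4, 0]] is strictly lower-triangular, so N^3 = 0.
(I + N)^7 = I + 7·N + 21·N^2 = [[1, 0, 0], [−7, 1, 0], [−56, 28, 1]].

3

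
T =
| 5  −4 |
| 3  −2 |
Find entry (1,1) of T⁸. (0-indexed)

−764

tr T = 3 and det T = 2, so the characteristic polynomial is λ² − (3)λ + (2) with roots 1 and 2.
Eigenvectors give P = [[1, 4], [1, 3]] with P⁻¹ = [[−3, 4], [1, −1]], and T = P·diag(1, 2)·P⁻¹.
Then T⁸ = P·diag(1, 256)·P⁻¹ = [[1, 1024], [1, 768]] · [[−3, 4], [1, −1]] = [[1021, −1020], [765, −764]].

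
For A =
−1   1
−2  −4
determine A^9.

tr A = −5 and det A = 6, so the characteristic polynomial is λ² − (−5)λ + (6) with roots −2 and −3.
Eigenvectors give P = [[−1, −1], [1, 2]] with P⁻¹ = [[−2, −1], [1, 1]], and A = P·diag(−2, −3)·P⁻¹.
Then A^9 = P·diag(−512, −19683)·P⁻¹ = [[512, 19683], [−512, −39366]] · [[−2, −1], [1, 1]] = [[18659, 19171], [−38342, −38854]].

[[18659, 19171], [−38342, −38854]]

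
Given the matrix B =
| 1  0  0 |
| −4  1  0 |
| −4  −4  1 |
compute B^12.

B = I + N where N = [[0, 0, 0], [−4, 0, 0], [−4, −4, 0]] is strictly lower-triangular, so N^3 = 0.
(I + N)^12 = I + 12·N + 66·N^2 = [[1, 0, 0], [−48, 1, 0], [1008, −48, 1]].

[[1, 0, 0], [−48, 1, 0], [1008, −48, 1]]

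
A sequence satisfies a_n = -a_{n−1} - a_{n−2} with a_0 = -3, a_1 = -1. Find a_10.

-1

With companion matrix A = [[-1, -1], [1, 0]], [a_n, a_{n−1}]ᵀ = A·[a_{n−1}, a_{n−2}]ᵀ, so [a_10, a_9]ᵀ = A⁹·[a_1, a_0]ᵀ.
A⁹ = [[1, 0], [0, 1]], giving [a_10, a_9]ᵀ = [[-1], [-3]].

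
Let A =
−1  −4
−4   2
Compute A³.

A² = [[17, −4], [−4, 20]]
A³ = [[−1, −76], [−76, 56]]

[[−1, −76], [−76, 56]]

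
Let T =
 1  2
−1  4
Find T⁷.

[[−1931, 4118], [−2059, 4246]]

tr T = 5 and det T = 6, so the characteristic polynomial is λ² − (5)λ + (6) with roots 2 and 3.
Eigenvectors give P = [[2, 1], [1, 1]] with P⁻¹ = [[1, −1], [−1, 2]], and T = P·diag(2, 3)·P⁻¹.
Then T⁷ = P·diag(128, 2187)·P⁻¹ = [[256, 2187], [128, 2187]] · [[1, −1], [−1, 2]] = [[−1931, 4118], [−2059, 4246]].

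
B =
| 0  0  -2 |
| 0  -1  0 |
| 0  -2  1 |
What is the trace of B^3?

B^2 = [[0, 4, -2], [0, 1, 0], [0, 0, 1]]
B^3 = [[0, 0, -2], [0, -1, 0], [0, -2, 1]]

0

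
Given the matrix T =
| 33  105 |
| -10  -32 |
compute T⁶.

tr T = 1 and det T = -6, so the characteristic polynomial is λ² − (1)λ + (-6) with roots 3 and -2.
Eigenvectors give P = [[7, -3], [-2, 1]] with P⁻¹ = [[1, 3], [2, 7]], and T = P·diag(3, -2)·P⁻¹.
Then T⁶ = P·diag(729, 64)·P⁻¹ = [[5103, -192], [-1458, 64]] · [[1, 3], [2, 7]] = [[4719, 13965], [-1330, -3926]].

[[4719, 13965], [-1330, -3926]]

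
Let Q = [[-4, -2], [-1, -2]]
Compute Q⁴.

Q² = [[18, 12], [6, 6]]
Q³ = [[-84, -60], [-30, -24]]
Q⁴ = [[396, 288], [144, 108]]

[[396, 288], [144, 108]]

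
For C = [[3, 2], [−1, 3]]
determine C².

[[7, 12], [−6, 7]]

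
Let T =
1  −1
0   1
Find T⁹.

T = I + N where N = [[0, −1], [0, 0]] is strictly upper-triangular, so N² = 0.
(I + N)⁹ = I + 9·N = [[1, −9], [0, 1]].

[[1, −9], [0, 1]]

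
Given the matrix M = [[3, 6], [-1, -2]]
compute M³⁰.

M² = M (a projection; rank 1, trace 1), so M³⁰ = M.

[[3, 6], [-1, -2]]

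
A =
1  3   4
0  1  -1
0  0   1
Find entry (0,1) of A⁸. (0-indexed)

24

A = I + N where N = [[0, 3, 4], [0, 0, -1], [0, 0, 0]] is strictly upper-triangular, so N³ = 0.
(I + N)⁸ = I + 8·N + 28·N² = [[1, 24, -52], [0, 1, -8], [0, 0, 1]].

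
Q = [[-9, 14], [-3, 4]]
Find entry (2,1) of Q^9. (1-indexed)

-57513

tr Q = -5 and det Q = 6, so the characteristic polynomial is λ² − (-5)λ + (6) with roots -2 and -3.
Eigenvectors give P = [[-2, -7], [-1, -3]] with P⁻¹ = [[3, -7], [-1, 2]], and Q = P·diag(-2, -3)·P⁻¹.
Then Q^9 = P·diag(-512, -19683)·P⁻¹ = [[1024, 137781], [512, 59049]] · [[3, -7], [-1, 2]] = [[-134709, 268394], [-57513, 114514]].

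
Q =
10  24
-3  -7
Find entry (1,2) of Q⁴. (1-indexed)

tr Q = 3 and det Q = 2, so the characteristic polynomial is λ² − (3)λ + (2) with roots 1 and 2.
Eigenvectors give P = [[-8, 3], [3, -1]] with P⁻¹ = [[1, 3], [3, 8]], and Q = P·diag(1, 2)·P⁻¹.
Then Q⁴ = P·diag(1, 16)·P⁻¹ = [[-8, 48], [3, -16]] · [[1, 3], [3, 8]] = [[136, 360], [-45, -119]].

360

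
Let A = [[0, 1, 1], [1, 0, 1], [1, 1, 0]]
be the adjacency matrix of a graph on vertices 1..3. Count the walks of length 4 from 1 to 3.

5

The number of length-4 walks from vertex 1 to vertex 3 is entry (1,3) of A⁴, where A is the adjacency matrix.
A² = [[2, 1, 1], [1, 2, 1], [1, 1, 2]]
A³ = [[2, 3, 3], [3, 2, 3], [3, 3, 2]]
A⁴ = [[6, 5, 5], [5, 6, 5], [5, 5, 6]]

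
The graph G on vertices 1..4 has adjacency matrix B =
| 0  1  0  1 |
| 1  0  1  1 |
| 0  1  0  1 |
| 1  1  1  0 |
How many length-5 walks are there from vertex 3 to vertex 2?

The number of length-5 walks from vertex 3 to vertex 2 is entry (3,2) of B⁵, where B is the adjacency matrix.
B² = [[2, 1, 2, 1], [1, 3, 1, 2], [2, 1, 2, 1], [1, 2, 1, 3]]
B³ = [[2, 5, 2, 5], [5, 4, 5, 5], [2, 5, 2, 5], [5, 5, 5, 4]]
B⁴ = [[10, 9, 10, 9], [9, 15, 9, 14], [10, 9, 10, 9], [9, 14, 9, 15]]
B⁵ = [[18, 29, 18, 29], [29, 32, 29, 33], [18, 29, 18, 29], [29, 33, 29, 32]]

29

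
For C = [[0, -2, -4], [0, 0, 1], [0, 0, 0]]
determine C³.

[[0, 0, 0], [0, 0, 0], [0, 0, 0]]

C is strictly triangular, hence nilpotent: C³ = 0, so C³ = 0.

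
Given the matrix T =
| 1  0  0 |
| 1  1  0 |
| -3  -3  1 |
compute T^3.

[[1, 0, 0], [3, 1, 0], [-18, -9, 1]]

T = I + N where N = [[0, 0, 0], [1, 0, 0], [-3, -3, 0]] is strictly lower-triangular, so N^3 = 0.
(I + N)^3 = I + 3·N + 3·N^2 = [[1, 0, 0], [3, 1, 0], [-18, -9, 1]].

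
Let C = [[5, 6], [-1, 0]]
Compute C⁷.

tr C = 5 and det C = 6, so the characteristic polynomial is λ² − (5)λ + (6) with roots 2 and 3.
Eigenvectors give P = [[-2, -3], [1, 1]] with P⁻¹ = [[1, 3], [-1, -2]], and C = P·diag(2, 3)·P⁻¹.
Then C⁷ = P·diag(128, 2187)·P⁻¹ = [[-256, -6561], [128, 2187]] · [[1, 3], [-1, -2]] = [[6305, 12354], [-2059, -3990]].

[[6305, 12354], [-2059, -3990]]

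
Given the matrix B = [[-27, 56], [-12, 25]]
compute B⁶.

[[5097, -10192], [2184, -4367]]

tr B = -2 and det B = -3, so the characteristic polynomial is λ² − (-2)λ + (-3) with roots -3 and 1.
Eigenvectors give P = [[7, 2], [3, 1]] with P⁻¹ = [[1, -2], [-3, 7]], and B = P·diag(-3, 1)·P⁻¹.
Then B⁶ = P·diag(729, 1)·P⁻¹ = [[5103, 2], [2187, 1]] · [[1, -2], [-3, 7]] = [[5097, -10192], [2184, -4367]].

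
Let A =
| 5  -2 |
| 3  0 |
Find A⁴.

[[211, -130], [195, -114]]

tr A = 5 and det A = 6, so the characteristic polynomial is λ² − (5)λ + (6) with roots 3 and 2.
Eigenvectors give P = [[1, 2], [1, 3]] with P⁻¹ = [[3, -2], [-1, 1]], and A = P·diag(3, 2)·P⁻¹.
Then A⁴ = P·diag(81, 16)·P⁻¹ = [[81, 32], [81, 48]] · [[3, -2], [-1, 1]] = [[211, -130], [195, -114]].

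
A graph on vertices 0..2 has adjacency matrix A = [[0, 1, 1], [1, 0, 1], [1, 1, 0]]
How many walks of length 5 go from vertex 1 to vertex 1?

The number of length-5 walks from vertex 1 to vertex 1 is entry (1,1) of A⁵, where A is the adjacency matrix.
A² = [[2, 1, 1], [1, 2, 1], [1, 1, 2]]
A³ = [[2, 3, 3], [3, 2, 3], [3, 3, 2]]
A⁴ = [[6, 5, 5], [5, 6, 5], [5, 5, 6]]
A⁵ = [[10, 11, 11], [11, 10, 11], [11, 11, 10]]

10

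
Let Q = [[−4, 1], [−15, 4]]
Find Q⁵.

[[−4, 1], [−15, 4]]

Q² = I (check: tr Q = 0 and det Q = −1), so Q⁵ = Q since 5 is odd.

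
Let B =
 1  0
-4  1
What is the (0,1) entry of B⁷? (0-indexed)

B = I + N where N = [[0, 0], [-4, 0]] is strictly lower-triangular, so N² = 0.
(I + N)⁷ = I + 7·N = [[1, 0], [-28, 1]].

0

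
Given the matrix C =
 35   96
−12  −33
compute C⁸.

tr C = 2 and det C = −3, so the characteristic polynomial is λ² − (2)λ + (−3) with roots −1 and 3.
Eigenvectors give P = [[8, 3], [−3, −1]] with P⁻¹ = [[−1, −3], [3, 8]], and C = P·diag(−1, 3)·P⁻¹.
Then C⁸ = P·diag(1, 6561)·P⁻¹ = [[8, 19683], [−3, −6561]] · [[−1, −3], [3, 8]] = [[59041, 157440], [−19680, −52479]].

[[59041, 157440], [−19680, −52479]]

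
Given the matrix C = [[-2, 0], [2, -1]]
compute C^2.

[[4, 0], [-6, 1]]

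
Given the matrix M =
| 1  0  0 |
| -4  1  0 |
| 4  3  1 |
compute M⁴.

M = I + N where N = [[0, 0, 0], [-4, 0, 0], [4, 3, 0]] is strictly lower-triangular, so N³ = 0.
(I + N)⁴ = I + 4·N + 6·N² = [[1, 0, 0], [-16, 1, 0], [-56, 12, 1]].

[[1, 0, 0], [-16, 1, 0], [-56, 12, 1]]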